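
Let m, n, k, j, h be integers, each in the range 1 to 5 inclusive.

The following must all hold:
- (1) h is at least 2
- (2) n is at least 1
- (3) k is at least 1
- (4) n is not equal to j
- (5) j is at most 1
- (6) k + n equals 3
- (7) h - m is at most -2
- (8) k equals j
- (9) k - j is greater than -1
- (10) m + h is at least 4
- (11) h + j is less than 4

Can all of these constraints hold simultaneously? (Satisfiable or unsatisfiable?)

Satisfiable

The assignment m = 5, n = 2, k = 1, j = 1, h = 2 works:
  constraint 6 holds since k + n = 3.
  constraint 7 holds since h - m = -3.
  constraint 9 holds since k - j = 0.
The rest check out directly.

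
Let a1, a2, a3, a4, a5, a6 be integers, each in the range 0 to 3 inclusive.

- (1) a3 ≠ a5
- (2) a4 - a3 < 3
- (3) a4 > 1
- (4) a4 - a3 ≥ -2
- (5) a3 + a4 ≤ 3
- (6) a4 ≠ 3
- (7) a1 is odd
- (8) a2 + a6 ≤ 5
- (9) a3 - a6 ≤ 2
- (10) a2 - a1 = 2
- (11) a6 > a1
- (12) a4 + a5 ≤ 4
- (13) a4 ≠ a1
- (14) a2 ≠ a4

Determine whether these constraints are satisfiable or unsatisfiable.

Try a1 = 1, a2 = 3, a3 = 1, a4 = 2, a5 = 2, a6 = 2.
Check constraint 2: a4 - a3 = 1; constraint 4: a4 - a3 = 1; constraint 5: a3 + a4 = 3. The remaining constraints are straightforward to verify.

Satisfiable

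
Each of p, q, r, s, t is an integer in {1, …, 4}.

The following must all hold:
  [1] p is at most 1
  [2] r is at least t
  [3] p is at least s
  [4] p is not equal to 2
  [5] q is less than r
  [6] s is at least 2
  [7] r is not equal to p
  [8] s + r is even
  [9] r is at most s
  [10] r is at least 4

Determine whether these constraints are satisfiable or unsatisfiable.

Unsatisfiable

From constraints 9 and 10: s ≥ r and r ≥ 4, so s ≥ 4. From constraints 1 and 3: s ≤ p and p ≤ 1, so s ≤ 1. But 1 < 4, so no value of s works.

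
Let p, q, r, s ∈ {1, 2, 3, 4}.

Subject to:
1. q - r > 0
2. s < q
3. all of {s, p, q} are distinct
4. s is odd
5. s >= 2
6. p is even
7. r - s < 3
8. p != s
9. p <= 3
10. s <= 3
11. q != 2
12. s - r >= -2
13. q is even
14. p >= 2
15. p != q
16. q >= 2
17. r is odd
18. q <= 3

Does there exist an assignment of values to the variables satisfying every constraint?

Unsatisfiable

Constraints 5, 9, 10, 14, 16, and 18 confine each of s, p, q to the 2 values {2, 3}.
Constraint 3 requires all 3 of them to be distinct, but only 2 values are available — impossible by the pigeonhole principle.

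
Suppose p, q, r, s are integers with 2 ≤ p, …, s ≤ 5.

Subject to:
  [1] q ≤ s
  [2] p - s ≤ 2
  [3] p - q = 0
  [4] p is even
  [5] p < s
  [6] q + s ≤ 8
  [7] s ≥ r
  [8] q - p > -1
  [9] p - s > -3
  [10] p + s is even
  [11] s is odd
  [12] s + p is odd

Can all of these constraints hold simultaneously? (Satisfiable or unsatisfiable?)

Constraint 4 makes p even and constraint 11 makes s odd, so p + s must be odd. Constraint 10 says p + s is even — contradiction.

Unsatisfiable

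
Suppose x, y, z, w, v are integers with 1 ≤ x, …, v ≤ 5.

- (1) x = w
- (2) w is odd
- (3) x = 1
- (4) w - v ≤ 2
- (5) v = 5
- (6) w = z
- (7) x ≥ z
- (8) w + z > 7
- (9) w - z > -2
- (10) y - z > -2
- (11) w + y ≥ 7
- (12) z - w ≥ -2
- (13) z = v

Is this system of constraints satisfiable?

Constraint 3 fixes x = 1 and constraint 5 fixes v = 5. Constraints 1, 6, and 13 give x = w = z = v, so x = v. But 1 ≠ 5 — contradiction.

Unsatisfiable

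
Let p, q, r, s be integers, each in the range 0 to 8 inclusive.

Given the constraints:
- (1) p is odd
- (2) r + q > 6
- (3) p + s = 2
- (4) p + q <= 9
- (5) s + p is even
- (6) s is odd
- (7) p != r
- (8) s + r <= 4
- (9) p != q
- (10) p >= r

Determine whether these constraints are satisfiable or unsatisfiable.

Try p = 1, q = 8, r = 0, s = 1.
Check constraint 2: r + q = 8; constraint 3: p + s = 2. The remaining constraints are straightforward to verify.

Satisfiable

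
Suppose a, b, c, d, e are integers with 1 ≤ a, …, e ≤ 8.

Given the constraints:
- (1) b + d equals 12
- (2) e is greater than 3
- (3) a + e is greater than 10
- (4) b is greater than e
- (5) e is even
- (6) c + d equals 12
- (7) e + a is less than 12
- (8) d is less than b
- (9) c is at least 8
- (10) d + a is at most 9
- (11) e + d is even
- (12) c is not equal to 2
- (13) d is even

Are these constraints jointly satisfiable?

The assignment a = 5, b = 8, c = 8, d = 4, e = 6 works:
  constraint 1 holds since b + d = 12.
  constraint 3 holds since a + e = 11.
  constraint 6 holds since c + d = 12.
The rest check out directly.

Satisfiable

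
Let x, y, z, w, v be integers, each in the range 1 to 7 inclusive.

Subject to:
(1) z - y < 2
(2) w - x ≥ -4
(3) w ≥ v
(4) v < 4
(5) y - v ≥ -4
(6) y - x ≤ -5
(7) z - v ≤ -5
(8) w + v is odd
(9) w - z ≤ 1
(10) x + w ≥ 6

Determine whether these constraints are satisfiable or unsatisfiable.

Unsatisfiable

Constraints 2, 5, 6, 7, and 9 give w − x ≥ -4, x − y ≥ 5, y − v ≥ -4, v − z ≥ 5, z − w ≥ -1.
Adding all 5 inequalities: the left sides telescope to 0, and the right sides sum to (-4) + 5 + (-4) + 5 + (-1) = 1. So 0 ≥ 1, which is false.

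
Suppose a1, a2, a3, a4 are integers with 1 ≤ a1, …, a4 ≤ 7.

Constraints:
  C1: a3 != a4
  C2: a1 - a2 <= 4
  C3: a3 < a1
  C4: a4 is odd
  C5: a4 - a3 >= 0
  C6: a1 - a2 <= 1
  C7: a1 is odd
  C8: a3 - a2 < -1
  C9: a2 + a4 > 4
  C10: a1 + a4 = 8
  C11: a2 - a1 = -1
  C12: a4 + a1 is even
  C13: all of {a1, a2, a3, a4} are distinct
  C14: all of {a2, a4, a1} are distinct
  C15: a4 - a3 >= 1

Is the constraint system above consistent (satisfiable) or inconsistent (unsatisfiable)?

The assignment a1 = 5, a2 = 4, a3 = 1, a4 = 3 works:
  constraint 2 holds since a1 - a2 = 1.
  constraint 5 holds since a4 - a3 = 2.
The rest check out directly.

Satisfiable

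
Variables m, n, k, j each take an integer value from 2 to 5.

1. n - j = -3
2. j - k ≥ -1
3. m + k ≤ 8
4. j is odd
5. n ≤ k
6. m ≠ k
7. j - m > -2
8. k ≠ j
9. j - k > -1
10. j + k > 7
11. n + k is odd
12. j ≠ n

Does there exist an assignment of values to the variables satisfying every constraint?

Satisfiable

One satisfying assignment is m = 4, n = 2, k = 3, j = 5.
For the less obvious constraints — constraint 1: n - j = -3; constraint 2: j - k = 2 — and the others hold by inspection.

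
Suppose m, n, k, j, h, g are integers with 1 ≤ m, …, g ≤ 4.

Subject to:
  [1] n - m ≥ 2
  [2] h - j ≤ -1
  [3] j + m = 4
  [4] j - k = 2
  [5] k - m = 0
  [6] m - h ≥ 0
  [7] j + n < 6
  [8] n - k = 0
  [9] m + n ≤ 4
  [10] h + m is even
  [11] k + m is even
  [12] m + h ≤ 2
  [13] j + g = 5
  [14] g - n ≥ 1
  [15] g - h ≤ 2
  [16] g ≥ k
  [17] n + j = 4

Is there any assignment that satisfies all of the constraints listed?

Constraints 1, 6, 14, and 15 give h − g ≥ -2, g − n ≥ 1, n − m ≥ 2, m − h ≥ 0.
Adding all 4 inequalities: the left sides telescope to 0, and the right sides sum to (-2) + 1 + 2 + 0 = 1. So 0 ≥ 1, which is false.

Unsatisfiable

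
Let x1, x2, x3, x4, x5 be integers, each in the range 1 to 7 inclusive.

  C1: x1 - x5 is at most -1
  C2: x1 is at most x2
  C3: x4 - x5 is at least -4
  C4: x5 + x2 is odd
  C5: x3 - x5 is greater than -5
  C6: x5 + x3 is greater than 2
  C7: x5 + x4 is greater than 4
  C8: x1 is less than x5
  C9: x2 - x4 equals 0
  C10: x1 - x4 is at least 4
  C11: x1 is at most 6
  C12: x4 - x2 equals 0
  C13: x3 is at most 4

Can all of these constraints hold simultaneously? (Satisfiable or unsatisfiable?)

Constraints 1, 3, and 10 give x5 − x1 ≥ 1, x1 − x4 ≥ 4, x4 − x5 ≥ -4.
Adding all 3 inequalities: the left sides telescope to 0, and the right sides sum to 1 + 4 + (-4) = 1. So 0 ≥ 1, which is false.

Unsatisfiable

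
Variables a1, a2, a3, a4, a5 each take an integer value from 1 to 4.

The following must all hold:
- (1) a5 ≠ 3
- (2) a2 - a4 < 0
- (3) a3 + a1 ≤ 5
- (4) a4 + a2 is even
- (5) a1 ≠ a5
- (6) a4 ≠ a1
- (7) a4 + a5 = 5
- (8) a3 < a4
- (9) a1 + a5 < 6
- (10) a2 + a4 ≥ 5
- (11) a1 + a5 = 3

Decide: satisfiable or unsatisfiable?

Take a1 = 2, a2 = 2, a3 = 1, a4 = 4, a5 = 1. Then constraint 2: a2 - a4 = -2; constraint 3: a3 + a1 = 3; constraint 7: a4 + a5 = 5, and every other listed constraint is also met.

Satisfiable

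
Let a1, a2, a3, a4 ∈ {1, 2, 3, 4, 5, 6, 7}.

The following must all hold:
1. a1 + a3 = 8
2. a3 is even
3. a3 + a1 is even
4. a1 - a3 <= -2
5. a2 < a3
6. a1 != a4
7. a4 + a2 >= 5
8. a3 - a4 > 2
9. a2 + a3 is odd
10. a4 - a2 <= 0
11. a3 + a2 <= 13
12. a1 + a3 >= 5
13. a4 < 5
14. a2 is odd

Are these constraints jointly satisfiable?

The assignment a1 = 2, a2 = 5, a3 = 6, a4 = 3 works:
  constraint 1 holds since a1 + a3 = 8.
  constraint 4 holds since a1 - a3 = -4.
  constraint 7 holds since a4 + a2 = 8.
The rest check out directly.

Satisfiable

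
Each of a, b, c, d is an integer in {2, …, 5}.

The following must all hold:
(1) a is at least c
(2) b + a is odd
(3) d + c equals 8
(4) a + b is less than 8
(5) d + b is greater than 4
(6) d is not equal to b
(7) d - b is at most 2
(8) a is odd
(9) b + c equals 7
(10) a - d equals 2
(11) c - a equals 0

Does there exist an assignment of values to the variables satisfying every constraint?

Setting (a, b, c, d) = (5, 2, 5, 3) satisfies everything: constraint 3: d + c = 8; constraint 4: a + b = 7; constraint 5: d + b = 5, and the others follow.

Satisfiable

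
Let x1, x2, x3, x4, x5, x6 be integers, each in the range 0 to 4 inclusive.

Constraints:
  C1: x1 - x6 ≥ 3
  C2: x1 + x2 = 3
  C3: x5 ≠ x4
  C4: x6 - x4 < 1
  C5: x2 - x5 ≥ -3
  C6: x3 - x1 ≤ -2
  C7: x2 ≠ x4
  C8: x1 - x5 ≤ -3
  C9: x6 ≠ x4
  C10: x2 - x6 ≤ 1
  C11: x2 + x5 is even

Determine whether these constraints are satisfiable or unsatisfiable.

Constraints 1, 5, 8, and 10 give x1 − x6 ≥ 3, x6 − x2 ≥ -1, x2 − x5 ≥ -3, x5 − x1 ≥ 3.
Adding all 4 inequalities: the left sides telescope to 0, and the right sides sum to 3 + (-1) + (-3) + 3 = 2. So 0 ≥ 2, which is false.

Unsatisfiable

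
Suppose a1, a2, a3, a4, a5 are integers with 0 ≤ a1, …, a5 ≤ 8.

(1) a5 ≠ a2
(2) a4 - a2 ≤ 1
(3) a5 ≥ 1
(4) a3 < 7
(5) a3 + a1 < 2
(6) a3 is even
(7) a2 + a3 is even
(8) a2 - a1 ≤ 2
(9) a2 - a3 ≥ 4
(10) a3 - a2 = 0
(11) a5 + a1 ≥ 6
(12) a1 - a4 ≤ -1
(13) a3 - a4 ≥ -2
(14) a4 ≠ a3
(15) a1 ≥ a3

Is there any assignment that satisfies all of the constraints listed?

Unsatisfiable

Constraints 8, 9, 12, and 13 give a1 − a2 ≥ -2, a2 − a3 ≥ 4, a3 − a4 ≥ -2, a4 − a1 ≥ 1.
Adding all 4 inequalities: the left sides telescope to 0, and the right sides sum to (-2) + 4 + (-2) + 1 = 1. So 0 ≥ 1, which is false.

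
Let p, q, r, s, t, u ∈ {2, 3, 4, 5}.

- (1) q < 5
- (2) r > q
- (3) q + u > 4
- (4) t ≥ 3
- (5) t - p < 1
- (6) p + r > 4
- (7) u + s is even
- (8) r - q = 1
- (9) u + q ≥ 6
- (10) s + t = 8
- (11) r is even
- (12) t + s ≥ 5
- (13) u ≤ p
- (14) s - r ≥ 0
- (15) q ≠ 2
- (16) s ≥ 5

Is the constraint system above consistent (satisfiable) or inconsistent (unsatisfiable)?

One satisfying assignment is p = 3, q = 3, r = 4, s = 5, t = 3, u = 3.
For the less obvious constraints — constraint 3: q + u = 6; constraint 5: t - p = 0 — and the others hold by inspection.

Satisfiable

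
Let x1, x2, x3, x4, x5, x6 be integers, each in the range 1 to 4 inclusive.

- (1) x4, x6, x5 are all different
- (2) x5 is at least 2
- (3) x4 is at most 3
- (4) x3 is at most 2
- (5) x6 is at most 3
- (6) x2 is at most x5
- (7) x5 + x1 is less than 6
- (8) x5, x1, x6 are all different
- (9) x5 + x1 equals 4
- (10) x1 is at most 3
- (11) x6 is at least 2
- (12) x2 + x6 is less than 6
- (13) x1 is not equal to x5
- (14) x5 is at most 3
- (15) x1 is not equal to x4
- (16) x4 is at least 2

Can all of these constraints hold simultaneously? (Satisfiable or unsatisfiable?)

Constraints 2, 3, 5, 11, 14, and 16 confine each of x4, x6, x5 to the 2 values {2, 3}.
Constraint 1 requires all 3 of them to be distinct, but only 2 values are available — impossible by the pigeonhole principle.

Unsatisfiable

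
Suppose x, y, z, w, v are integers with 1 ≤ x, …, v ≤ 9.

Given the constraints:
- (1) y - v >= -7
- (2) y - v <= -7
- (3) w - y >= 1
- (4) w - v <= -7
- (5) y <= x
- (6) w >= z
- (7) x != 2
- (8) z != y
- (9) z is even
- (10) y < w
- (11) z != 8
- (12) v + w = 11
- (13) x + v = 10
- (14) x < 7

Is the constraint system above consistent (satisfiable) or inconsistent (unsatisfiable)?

Constraints 1, 3, and 4 give v − w ≥ 7, w − y ≥ 1, y − v ≥ -7.
Adding all 3 inequalities: the left sides telescope to 0, and the right sides sum to 7 + 1 + (-7) = 1. So 0 ≥ 1, which is false.

Unsatisfiable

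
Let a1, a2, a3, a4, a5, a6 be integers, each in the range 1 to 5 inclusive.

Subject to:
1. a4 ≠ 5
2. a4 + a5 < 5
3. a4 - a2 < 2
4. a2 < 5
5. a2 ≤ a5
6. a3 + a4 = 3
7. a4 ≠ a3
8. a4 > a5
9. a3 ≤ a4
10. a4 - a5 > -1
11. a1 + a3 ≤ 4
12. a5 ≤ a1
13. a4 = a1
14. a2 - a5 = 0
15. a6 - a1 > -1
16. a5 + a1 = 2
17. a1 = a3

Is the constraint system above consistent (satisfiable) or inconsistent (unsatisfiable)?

Unsatisfiable

From constraints 13 and 17, a4 = a1 = a3, so a4 = a3. But constraint 7 says a4 ≠ a3. Contradiction.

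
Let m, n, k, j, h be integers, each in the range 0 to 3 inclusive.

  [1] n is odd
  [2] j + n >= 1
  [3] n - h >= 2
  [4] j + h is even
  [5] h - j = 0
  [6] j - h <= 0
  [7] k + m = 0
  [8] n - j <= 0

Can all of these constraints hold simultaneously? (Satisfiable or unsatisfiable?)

Constraints 3, 6, and 8 give n − h ≥ 2, h − j ≥ 0, j − n ≥ 0.
Adding all 3 inequalities: the left sides telescope to 0, and the right sides sum to 2 + 0 + 0 = 2. So 0 ≥ 2, which is false.

Unsatisfiable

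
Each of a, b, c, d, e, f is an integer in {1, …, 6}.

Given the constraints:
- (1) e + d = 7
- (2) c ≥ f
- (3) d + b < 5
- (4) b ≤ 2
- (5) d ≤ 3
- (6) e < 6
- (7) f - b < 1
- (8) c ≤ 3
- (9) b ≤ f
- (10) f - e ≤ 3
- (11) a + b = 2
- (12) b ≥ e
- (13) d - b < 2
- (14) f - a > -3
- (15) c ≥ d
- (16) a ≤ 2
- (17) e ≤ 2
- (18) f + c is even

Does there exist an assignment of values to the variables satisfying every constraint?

Unsatisfiable

From constraints 4 and 12: e ≤ b ≤ 2. From constraints 8 and 15: d ≤ c ≤ 3. Hence e + d ≤ 5. But constraint 1 requires e + d = 7, and 7 > 5. Contradiction.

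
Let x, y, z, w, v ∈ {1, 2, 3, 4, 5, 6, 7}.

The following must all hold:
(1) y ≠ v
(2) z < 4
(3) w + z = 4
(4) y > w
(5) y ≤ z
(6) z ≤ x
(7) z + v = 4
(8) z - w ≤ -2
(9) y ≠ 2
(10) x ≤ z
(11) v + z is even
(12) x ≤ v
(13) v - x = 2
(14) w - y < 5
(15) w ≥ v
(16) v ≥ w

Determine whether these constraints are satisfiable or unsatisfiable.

Unsatisfiable

Constraints 4, 5, 6, 12, and 15 give v ≤ w, w < y, y ≤ z, z ≤ x, x ≤ v. Chaining: v ≤ w < y ≤ z ≤ x ≤ v, which forces v < v — impossible.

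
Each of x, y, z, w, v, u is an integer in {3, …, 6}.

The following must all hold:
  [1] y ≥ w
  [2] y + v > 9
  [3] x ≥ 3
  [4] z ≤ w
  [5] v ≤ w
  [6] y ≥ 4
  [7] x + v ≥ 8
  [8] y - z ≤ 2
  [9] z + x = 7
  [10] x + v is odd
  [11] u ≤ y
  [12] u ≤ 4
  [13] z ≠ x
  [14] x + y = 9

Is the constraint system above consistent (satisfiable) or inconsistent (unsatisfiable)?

Setting (x, y, z, w, v, u) = (4, 5, 3, 5, 5, 3) satisfies everything: constraint 2: y + v = 10; constraint 7: x + v = 9, and the others follow.

Satisfiable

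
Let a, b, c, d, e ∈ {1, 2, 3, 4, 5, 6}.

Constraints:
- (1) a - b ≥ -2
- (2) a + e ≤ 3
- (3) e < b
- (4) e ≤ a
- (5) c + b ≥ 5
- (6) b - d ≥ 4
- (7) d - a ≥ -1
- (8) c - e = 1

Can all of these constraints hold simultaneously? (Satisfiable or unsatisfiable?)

Unsatisfiable

Constraints 1, 6, and 7 give b − d ≥ 4, d − a ≥ -1, a − b ≥ -2.
Adding all 3 inequalities: the left sides telescope to 0, and the right sides sum to 4 + (-1) + (-2) = 1. So 0 ≥ 1, which is false.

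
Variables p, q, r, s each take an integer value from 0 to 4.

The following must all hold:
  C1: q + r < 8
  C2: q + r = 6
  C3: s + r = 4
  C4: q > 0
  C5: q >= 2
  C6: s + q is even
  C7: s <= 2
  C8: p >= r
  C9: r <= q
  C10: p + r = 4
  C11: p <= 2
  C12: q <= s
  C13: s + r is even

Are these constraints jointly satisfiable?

From constraints 7 and 12: q ≤ s ≤ 2. From constraints 8 and 11: r ≤ p ≤ 2. Hence q + r ≤ 4. But constraint 2 requires q + r = 6, and 6 > 4. Contradiction.

Unsatisfiable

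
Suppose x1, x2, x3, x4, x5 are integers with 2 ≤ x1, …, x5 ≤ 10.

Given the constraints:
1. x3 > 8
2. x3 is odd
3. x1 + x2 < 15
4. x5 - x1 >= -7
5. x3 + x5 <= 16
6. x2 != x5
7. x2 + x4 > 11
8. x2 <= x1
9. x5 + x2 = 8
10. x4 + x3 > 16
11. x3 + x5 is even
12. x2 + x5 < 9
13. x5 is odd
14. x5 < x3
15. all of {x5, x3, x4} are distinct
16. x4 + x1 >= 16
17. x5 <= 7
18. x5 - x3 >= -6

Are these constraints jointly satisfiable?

Satisfiable

One satisfying assignment is x1 = 9, x2 = 3, x3 = 9, x4 = 10, x5 = 5.
For the less obvious constraints — constraint 3: x1 + x2 = 12; constraint 4: x5 - x1 = -4; constraint 5: x3 + x5 = 14 — and the others hold by inspection.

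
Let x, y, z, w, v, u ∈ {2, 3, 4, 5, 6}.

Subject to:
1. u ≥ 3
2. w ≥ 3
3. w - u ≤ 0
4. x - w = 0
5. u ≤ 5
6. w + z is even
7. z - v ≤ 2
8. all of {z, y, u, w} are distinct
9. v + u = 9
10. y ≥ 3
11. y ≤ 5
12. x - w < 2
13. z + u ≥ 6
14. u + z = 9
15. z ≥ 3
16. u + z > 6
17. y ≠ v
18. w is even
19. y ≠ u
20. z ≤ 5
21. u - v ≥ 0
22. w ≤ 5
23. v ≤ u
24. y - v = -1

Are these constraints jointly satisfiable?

Unsatisfiable

Constraints 1, 2, 5, 10, 11, 15, 20, and 22 confine each of z, y, u, w to the 3 values {3, …, 5}.
Constraint 8 requires all 4 of them to be distinct, but only 3 values are available — impossible by the pigeonhole principle.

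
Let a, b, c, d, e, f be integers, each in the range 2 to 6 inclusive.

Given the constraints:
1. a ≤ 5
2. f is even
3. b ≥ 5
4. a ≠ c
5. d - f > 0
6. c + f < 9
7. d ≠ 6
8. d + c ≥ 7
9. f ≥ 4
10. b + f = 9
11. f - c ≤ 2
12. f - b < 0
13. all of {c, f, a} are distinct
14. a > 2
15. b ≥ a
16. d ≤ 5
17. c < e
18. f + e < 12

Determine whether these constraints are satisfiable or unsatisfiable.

Satisfiable

Setting (a, b, c, d, e, f) = (5, 5, 3, 5, 5, 4) satisfies everything: constraint 5: d - f = 1; constraint 6: c + f = 7; constraint 8: d + c = 8, and the others follow.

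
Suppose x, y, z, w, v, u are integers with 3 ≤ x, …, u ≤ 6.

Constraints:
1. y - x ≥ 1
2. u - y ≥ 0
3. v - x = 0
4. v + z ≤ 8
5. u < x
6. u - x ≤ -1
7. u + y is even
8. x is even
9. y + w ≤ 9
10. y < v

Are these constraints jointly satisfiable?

Unsatisfiable

Constraints 1, 2, and 6 give u − y ≥ 0, y − x ≥ 1, x − u ≥ 1.
Adding all 3 inequalities: the left sides telescope to 0, and the right sides sum to 0 + 1 + 1 = 2. So 0 ≥ 2, which is false.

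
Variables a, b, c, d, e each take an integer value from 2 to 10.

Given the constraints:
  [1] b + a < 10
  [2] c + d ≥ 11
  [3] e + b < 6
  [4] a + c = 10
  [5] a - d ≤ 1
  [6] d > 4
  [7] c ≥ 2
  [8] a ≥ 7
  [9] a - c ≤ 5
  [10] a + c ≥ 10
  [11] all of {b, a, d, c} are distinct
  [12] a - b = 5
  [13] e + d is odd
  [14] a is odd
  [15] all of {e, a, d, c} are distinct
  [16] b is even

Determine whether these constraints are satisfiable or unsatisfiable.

Satisfiable

The assignment a = 7, b = 2, c = 3, d = 9, e = 2 works:
  constraint 1 holds since b + a = 9.
  constraint 2 holds since c + d = 12.
The rest check out directly.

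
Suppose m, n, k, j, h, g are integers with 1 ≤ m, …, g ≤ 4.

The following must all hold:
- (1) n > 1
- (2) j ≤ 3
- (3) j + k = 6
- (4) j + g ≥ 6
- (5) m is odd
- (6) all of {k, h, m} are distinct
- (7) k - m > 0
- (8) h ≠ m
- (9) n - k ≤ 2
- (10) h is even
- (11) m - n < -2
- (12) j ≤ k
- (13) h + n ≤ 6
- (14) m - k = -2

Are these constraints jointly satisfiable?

One satisfying assignment is m = 1, n = 4, k = 3, j = 3, h = 2, g = 3.
For the less obvious constraints — constraint 3: j + k = 6; constraint 4: j + g = 6 — and the others hold by inspection.

Satisfiable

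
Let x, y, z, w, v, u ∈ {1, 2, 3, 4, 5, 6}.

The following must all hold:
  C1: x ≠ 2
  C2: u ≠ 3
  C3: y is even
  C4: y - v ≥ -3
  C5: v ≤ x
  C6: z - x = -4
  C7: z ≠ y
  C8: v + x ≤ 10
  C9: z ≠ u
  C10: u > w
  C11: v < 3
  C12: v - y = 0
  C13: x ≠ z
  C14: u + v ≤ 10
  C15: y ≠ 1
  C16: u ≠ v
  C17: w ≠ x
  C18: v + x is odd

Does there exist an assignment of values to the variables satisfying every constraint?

Satisfiable

Setting (x, y, z, w, v, u) = (5, 2, 1, 1, 2, 6) satisfies everything: constraint 4: y - v = 0; constraint 6: z - x = -4; constraint 8: v + x = 7, and the others follow.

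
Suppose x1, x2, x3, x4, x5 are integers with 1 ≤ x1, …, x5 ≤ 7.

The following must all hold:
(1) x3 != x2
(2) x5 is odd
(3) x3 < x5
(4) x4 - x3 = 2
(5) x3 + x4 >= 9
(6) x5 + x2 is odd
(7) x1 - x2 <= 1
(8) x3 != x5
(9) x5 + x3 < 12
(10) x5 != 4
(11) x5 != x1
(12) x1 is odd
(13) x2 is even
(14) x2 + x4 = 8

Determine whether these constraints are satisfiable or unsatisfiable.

Satisfiable

Setting (x1, x2, x3, x4, x5) = (3, 2, 4, 6, 5) satisfies everything: constraint 4: x4 - x3 = 2; constraint 5: x3 + x4 = 10; constraint 7: x1 - x2 = 1, and the others follow.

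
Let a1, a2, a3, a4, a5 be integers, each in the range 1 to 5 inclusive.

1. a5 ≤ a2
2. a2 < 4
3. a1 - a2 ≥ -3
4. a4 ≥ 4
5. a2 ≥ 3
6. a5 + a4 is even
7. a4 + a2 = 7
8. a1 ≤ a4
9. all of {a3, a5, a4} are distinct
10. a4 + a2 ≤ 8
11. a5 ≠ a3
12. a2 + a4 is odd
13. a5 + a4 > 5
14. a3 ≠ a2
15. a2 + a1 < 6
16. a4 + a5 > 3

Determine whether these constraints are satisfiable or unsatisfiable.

Setting (a1, a2, a3, a4, a5) = (1, 3, 5, 4, 2) satisfies everything: constraint 3: a1 - a2 = -2; constraint 7: a4 + a2 = 7; constraint 10: a4 + a2 = 7, and the others follow.

Satisfiable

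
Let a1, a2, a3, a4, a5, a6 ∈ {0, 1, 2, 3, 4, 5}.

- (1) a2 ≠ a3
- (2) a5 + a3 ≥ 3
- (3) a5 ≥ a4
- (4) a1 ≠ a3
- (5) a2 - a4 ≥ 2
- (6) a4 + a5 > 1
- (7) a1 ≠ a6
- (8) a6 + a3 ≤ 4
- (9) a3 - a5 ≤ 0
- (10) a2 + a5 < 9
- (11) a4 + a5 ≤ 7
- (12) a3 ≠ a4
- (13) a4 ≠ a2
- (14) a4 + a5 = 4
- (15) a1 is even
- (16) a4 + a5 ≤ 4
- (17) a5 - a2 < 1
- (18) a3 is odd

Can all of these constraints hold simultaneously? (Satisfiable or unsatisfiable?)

Satisfiable

One satisfying assignment is a1 = 2, a2 = 4, a3 = 3, a4 = 1, a5 = 3, a6 = 0.
For the less obvious constraints — constraint 2: a5 + a3 = 6; constraint 5: a2 - a4 = 3; constraint 6: a4 + a5 = 4 — and the others hold by inspection.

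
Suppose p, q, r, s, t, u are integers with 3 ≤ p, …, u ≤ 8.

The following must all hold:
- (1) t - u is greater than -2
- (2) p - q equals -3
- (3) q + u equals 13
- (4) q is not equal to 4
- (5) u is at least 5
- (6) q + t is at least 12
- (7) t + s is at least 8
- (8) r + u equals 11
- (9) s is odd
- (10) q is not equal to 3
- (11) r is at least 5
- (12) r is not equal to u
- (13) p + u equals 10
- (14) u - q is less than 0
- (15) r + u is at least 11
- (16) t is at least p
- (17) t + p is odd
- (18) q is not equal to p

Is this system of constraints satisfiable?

The assignment p = 4, q = 7, r = 5, s = 3, t = 5, u = 6 works:
  constraint 1 holds since t - u = -1.
  constraint 2 holds since p - q = -3.
  constraint 3 holds since q + u = 13.
The rest check out directly.

Satisfiable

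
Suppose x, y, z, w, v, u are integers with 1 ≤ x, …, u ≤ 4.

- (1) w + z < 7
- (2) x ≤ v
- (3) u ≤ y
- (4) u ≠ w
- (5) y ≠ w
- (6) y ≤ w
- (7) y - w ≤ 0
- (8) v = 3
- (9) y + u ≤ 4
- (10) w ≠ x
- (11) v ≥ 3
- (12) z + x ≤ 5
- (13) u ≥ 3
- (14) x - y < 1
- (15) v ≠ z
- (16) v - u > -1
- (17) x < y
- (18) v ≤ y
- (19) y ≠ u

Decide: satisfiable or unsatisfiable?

Unsatisfiable

From constraints 11 and 18: y ≥ v ≥ 3. From constraint 13: u ≥ 3. Hence y + u ≥ 6. But constraint 9 requires y + u ≤ 4, and 4 < 6. Contradiction.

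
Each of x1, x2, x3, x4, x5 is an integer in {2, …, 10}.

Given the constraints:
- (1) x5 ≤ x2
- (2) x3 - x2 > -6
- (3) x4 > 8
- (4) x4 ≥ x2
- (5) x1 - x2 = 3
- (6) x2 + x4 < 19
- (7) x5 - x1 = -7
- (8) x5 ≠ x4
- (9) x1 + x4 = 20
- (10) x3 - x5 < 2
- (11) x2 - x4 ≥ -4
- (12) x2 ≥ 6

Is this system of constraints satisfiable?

Satisfiable

One satisfying assignment is x1 = 10, x2 = 7, x3 = 3, x4 = 10, x5 = 3.
For the less obvious constraints — constraint 2: x3 - x2 = -4; constraint 5: x1 - x2 = 3 — and the others hold by inspection.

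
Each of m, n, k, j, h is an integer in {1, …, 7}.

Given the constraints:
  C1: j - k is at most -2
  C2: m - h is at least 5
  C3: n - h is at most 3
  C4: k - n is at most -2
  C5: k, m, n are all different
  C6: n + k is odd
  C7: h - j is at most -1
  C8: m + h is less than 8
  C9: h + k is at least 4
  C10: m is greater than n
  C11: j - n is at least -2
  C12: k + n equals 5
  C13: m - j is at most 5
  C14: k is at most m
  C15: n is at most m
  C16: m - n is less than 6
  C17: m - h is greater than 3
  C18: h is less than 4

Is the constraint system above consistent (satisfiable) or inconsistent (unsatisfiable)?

Constraints 1, 2, 3, 4, and 13 give j − m ≥ -5, m − h ≥ 5, h − n ≥ -3, n − k ≥ 2, k − j ≥ 2.
Adding all 5 inequalities: the left sides telescope to 0, and the right sides sum to (-5) + 5 + (-3) + 2 + 2 = 1. So 0 ≥ 1, which is false.

Unsatisfiable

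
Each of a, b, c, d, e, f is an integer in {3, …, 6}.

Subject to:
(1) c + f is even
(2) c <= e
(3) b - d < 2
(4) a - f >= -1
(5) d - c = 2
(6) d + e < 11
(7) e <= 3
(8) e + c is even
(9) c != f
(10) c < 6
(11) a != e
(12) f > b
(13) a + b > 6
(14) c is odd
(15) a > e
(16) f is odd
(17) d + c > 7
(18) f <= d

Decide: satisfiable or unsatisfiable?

Try a = 4, b = 4, c = 3, d = 5, e = 3, f = 5.
Check constraint 3: b - d = -1; constraint 4: a - f = -1; constraint 5: d - c = 2. The remaining constraints are straightforward to verify.

Satisfiable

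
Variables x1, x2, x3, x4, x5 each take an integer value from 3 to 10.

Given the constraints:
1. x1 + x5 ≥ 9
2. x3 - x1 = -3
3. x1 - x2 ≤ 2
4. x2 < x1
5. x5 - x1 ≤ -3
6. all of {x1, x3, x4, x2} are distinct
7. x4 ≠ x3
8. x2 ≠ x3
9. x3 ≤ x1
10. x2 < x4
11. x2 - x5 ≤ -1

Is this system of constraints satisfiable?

Unsatisfiable

Constraints 3, 5, and 11 give x5 − x2 ≥ 1, x2 − x1 ≥ -2, x1 − x5 ≥ 3.
Adding all 3 inequalities: the left sides telescope to 0, and the right sides sum to 1 + (-2) + 3 = 2. So 0 ≥ 2, which is false.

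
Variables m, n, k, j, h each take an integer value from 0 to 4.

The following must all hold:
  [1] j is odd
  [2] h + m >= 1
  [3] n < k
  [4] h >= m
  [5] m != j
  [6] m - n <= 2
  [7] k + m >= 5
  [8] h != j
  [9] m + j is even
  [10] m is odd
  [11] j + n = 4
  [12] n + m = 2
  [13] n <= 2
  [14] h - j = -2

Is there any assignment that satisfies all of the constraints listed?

Try m = 1, n = 1, k = 4, j = 3, h = 1.
Check constraint 2: h + m = 2; constraint 6: m - n = 0. The remaining constraints are straightforward to verify.

Satisfiable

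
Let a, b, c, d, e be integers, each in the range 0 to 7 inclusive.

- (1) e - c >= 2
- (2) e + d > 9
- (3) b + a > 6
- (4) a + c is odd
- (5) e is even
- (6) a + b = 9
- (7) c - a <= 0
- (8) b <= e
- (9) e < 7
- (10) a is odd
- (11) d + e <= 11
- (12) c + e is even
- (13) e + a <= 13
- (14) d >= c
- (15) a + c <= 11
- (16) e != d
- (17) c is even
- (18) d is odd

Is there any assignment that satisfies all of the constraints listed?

Satisfiable

Setting (a, b, c, d, e) = (5, 4, 4, 5, 6) satisfies everything: constraint 1: e - c = 2; constraint 2: e + d = 11; constraint 3: b + a = 9, and the others follow.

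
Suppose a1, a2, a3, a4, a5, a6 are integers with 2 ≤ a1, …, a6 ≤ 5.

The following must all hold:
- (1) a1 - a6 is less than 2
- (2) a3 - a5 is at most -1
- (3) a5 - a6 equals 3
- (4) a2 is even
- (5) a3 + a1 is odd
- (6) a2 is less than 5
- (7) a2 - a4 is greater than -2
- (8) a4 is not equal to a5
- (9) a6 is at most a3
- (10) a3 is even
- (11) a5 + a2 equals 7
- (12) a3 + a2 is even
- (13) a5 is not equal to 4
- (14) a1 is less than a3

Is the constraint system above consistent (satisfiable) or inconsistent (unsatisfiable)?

Satisfiable

Take a1 = 3, a2 = 2, a3 = 4, a4 = 3, a5 = 5, a6 = 2. Then constraint 1: a1 - a6 = 1; constraint 2: a3 - a5 = -1, and every other listed constraint is also met.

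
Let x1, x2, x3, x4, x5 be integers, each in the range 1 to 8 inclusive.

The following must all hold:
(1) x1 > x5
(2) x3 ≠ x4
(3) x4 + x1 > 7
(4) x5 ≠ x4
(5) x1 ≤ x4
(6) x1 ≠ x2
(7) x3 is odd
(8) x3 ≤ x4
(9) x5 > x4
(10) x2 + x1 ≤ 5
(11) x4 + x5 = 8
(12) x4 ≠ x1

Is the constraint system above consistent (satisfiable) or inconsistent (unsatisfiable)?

Unsatisfiable

Constraints 1, 5, and 9 give x1 ≤ x4, x4 < x5, x5 < x1. Chaining: x1 ≤ x4 < x5 < x1, which forces x1 < x1 — impossible.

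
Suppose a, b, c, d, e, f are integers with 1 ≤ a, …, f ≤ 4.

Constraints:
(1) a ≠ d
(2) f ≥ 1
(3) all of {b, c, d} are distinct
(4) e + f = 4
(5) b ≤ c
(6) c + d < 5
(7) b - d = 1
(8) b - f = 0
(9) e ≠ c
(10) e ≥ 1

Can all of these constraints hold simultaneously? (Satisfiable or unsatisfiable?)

The assignment a = 4, b = 2, c = 3, d = 1, e = 2, f = 2 works:
  constraint 4 holds since e + f = 4.
  constraint 6 holds since c + d = 4.
  constraint 7 holds since b - d = 1.
The rest check out directly.

Satisfiable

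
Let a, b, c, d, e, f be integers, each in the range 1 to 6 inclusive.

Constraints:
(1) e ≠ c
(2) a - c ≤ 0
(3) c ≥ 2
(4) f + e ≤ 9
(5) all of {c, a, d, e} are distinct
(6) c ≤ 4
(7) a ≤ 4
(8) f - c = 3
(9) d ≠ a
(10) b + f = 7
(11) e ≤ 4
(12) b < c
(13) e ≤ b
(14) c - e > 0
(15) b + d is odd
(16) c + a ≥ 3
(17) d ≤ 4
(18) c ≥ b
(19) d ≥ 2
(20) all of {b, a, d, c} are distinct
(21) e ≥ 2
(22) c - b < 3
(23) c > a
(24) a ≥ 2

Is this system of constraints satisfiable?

Constraints 3, 6, 7, 11, 17, 19, 21, and 24 confine each of c, a, d, e to the 3 values {2, …, 4}.
Constraint 5 requires all 4 of them to be distinct, but only 3 values are available — impossible by the pigeonhole principle.

Unsatisfiable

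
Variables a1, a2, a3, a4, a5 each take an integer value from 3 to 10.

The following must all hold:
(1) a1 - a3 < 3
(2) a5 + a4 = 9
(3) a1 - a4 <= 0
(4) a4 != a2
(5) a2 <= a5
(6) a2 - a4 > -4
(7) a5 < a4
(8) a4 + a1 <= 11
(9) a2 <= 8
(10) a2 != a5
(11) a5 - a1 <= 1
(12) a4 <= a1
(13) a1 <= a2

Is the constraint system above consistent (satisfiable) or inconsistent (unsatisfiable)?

Constraints 5, 7, 12, and 13 give a5 < a4, a4 ≤ a1, a1 ≤ a2, a2 ≤ a5. Chaining: a5 < a4 ≤ a1 ≤ a2 ≤ a5, which forces a5 < a5 — impossible.

Unsatisfiable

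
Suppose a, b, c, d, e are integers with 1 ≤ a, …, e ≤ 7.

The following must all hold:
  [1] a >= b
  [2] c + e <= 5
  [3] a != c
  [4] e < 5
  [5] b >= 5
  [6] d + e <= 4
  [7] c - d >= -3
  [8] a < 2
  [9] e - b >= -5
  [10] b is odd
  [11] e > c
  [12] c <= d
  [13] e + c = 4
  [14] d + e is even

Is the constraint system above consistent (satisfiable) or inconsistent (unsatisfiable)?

From constraints 1 and 5: a ≥ b and b ≥ 5, so a ≥ 5. From constraint 8: a ≤ 1. But 1 < 5, so no value of a works.

Unsatisfiable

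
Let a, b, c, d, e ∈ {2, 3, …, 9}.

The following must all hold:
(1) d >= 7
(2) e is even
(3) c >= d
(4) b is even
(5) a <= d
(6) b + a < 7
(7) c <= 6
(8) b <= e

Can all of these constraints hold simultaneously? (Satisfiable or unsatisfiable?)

From constraints 1 and 3: c ≥ d and d ≥ 7, so c ≥ 7. From constraint 7: c ≤ 6. But 6 < 7, so no value of c works.

Unsatisfiable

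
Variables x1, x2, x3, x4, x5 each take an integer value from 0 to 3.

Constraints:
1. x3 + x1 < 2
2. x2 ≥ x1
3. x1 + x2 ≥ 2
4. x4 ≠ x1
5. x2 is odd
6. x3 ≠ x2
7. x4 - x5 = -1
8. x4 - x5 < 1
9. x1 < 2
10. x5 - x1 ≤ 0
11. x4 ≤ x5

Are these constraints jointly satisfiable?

Satisfiable

Setting (x1, x2, x3, x4, x5) = (1, 1, 0, 0, 1) satisfies everything: constraint 1: x3 + x1 = 1; constraint 3: x1 + x2 = 2; constraint 7: x4 - x5 = -1, and the others follow.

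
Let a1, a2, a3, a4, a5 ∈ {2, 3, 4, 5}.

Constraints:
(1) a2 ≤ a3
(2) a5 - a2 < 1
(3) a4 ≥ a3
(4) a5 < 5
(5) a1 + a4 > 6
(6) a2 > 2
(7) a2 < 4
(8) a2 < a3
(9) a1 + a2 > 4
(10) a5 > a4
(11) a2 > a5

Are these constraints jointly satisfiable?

Unsatisfiable

Constraints 3, 8, 10, and 11 give a4 < a5, a5 < a2, a2 < a3, a3 ≤ a4. Chaining: a4 < a5 < a2 < a3 ≤ a4, which forces a4 < a4 — impossible.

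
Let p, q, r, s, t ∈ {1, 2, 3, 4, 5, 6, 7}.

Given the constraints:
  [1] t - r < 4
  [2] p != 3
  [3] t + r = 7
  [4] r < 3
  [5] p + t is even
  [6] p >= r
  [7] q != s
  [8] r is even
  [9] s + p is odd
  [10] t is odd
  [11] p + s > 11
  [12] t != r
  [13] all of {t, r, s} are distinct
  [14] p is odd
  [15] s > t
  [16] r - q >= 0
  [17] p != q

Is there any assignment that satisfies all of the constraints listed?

Satisfiable

Setting (p, q, r, s, t) = (7, 2, 2, 6, 5) satisfies everything: constraint 1: t - r = 3; constraint 3: t + r = 7, and the others follow.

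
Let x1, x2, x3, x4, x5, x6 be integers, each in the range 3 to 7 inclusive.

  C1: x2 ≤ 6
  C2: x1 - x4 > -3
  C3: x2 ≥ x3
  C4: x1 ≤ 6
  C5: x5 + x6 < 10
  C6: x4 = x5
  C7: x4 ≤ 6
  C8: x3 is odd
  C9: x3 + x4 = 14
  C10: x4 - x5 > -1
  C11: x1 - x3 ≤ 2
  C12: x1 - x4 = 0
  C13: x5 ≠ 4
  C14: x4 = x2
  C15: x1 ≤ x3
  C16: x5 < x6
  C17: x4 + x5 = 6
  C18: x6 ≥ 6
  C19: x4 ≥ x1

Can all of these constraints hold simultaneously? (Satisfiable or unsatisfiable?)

From constraints 1 and 3: x3 ≤ x2 ≤ 6. From constraint 7: x4 ≤ 6. Hence x3 + x4 ≤ 12. But constraint 9 requires x3 + x4 = 14, and 14 > 12. Contradiction.

Unsatisfiable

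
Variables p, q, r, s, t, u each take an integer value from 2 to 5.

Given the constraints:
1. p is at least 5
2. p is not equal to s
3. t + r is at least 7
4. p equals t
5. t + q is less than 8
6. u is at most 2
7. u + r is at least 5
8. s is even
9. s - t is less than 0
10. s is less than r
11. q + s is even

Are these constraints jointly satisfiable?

Satisfiable

Try p = 5, q = 2, r = 5, s = 2, t = 5, u = 2.
Check constraint 3: t + r = 10; constraint 5: t + q = 7. The remaining constraints are straightforward to verify.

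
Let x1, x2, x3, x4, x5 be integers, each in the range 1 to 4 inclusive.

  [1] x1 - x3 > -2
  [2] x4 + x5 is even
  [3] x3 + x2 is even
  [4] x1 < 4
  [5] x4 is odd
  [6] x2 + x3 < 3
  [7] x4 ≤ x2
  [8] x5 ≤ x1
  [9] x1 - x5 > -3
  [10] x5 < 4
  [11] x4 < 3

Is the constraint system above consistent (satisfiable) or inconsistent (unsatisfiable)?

Satisfiable

Setting (x1, x2, x3, x4, x5) = (1, 1, 1, 1, 1) satisfies everything: constraint 1: x1 - x3 = 0; constraint 6: x2 + x3 = 2; constraint 9: x1 - x5 = 0, and the others follow.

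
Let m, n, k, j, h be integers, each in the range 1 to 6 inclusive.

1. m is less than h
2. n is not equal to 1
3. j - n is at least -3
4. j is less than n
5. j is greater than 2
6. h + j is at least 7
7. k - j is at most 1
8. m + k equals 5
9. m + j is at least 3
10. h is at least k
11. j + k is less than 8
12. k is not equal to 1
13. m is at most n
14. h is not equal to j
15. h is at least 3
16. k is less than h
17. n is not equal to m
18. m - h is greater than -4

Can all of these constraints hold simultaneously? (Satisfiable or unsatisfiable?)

Satisfiable

Try m = 3, n = 6, k = 2, j = 3, h = 6.
Check constraint 3: j - n = -3; constraint 6: h + j = 9. The remaining constraints are straightforward to verify.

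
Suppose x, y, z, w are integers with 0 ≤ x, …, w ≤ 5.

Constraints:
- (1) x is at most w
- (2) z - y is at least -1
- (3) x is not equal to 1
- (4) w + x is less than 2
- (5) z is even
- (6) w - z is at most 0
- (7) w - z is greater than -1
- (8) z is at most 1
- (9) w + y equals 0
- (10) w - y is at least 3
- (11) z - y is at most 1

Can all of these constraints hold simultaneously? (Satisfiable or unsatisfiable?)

Constraints 6, 10, and 11 give w − y ≥ 3, y − z ≥ -1, z − w ≥ 0.
Adding all 3 inequalities: the left sides telescope to 0, and the right sides sum to 3 + (-1) + 0 = 2. So 0 ≥ 2, which is false.

Unsatisfiable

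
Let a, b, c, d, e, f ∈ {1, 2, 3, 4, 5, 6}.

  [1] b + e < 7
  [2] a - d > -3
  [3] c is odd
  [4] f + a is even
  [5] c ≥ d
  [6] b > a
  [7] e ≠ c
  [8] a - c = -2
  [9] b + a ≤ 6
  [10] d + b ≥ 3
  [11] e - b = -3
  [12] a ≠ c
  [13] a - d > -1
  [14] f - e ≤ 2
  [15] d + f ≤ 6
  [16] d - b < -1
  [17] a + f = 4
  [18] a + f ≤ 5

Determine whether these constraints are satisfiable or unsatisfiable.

Take a = 1, b = 4, c = 3, d = 1, e = 1, f = 3. Then constraint 1: b + e = 5; constraint 2: a - d = 0, and every other listed constraint is also met.

Satisfiable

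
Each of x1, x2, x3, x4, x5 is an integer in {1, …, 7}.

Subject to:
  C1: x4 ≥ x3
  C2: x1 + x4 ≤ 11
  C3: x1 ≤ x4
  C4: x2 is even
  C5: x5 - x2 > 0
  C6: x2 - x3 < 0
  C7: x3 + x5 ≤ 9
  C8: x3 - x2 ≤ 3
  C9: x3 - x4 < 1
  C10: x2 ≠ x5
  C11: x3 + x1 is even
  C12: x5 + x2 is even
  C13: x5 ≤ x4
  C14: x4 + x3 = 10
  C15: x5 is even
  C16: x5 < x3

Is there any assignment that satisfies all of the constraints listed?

Take x1 = 5, x2 = 2, x3 = 5, x4 = 5, x5 = 4. Then constraint 2: x1 + x4 = 10; constraint 5: x5 - x2 = 2, and every other listed constraint is also met.

Satisfiable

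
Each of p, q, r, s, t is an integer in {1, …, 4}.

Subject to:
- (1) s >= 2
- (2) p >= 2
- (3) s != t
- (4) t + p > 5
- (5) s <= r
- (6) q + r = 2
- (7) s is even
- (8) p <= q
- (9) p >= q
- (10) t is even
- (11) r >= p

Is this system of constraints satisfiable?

From constraints 2 and 8: q ≥ p ≥ 2. From constraints 1 and 5: r ≥ s ≥ 2. Hence q + r ≥ 4. But constraint 6 requires q + r = 2, and 2 < 4. Contradiction.

Unsatisfiable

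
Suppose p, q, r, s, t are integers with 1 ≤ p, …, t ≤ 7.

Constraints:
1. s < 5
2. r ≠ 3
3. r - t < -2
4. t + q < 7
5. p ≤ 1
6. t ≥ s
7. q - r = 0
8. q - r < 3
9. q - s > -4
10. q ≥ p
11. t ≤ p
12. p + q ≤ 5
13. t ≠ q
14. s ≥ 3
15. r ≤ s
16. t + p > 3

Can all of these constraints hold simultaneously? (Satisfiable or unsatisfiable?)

From constraints 6 and 14: t ≥ s and s ≥ 3, so t ≥ 3. From constraints 5 and 11: t ≤ p and p ≤ 1, so t ≤ 1. But 1 < 3, so no value of t works.

Unsatisfiable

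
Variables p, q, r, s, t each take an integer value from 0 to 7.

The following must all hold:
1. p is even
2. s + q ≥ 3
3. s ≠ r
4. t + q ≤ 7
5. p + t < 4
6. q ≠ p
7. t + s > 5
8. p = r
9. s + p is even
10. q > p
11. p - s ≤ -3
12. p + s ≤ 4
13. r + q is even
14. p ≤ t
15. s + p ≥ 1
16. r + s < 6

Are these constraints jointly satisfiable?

Satisfiable

The assignment p = 0, q = 2, r = 0, s = 4, t = 3 works:
  constraint 2 holds since s + q = 6.
  constraint 4 holds since t + q = 5.
The rest check out directly.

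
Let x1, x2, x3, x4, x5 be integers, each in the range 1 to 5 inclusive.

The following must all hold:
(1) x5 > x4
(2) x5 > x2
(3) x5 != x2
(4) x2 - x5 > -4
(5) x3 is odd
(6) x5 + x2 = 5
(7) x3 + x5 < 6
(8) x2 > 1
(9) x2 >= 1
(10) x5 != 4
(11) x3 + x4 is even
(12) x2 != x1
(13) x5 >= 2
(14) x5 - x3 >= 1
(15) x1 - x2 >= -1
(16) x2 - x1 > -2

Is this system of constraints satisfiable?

Satisfiable

The assignment x1 = 1, x2 = 2, x3 = 1, x4 = 1, x5 = 3 works:
  constraint 4 holds since x2 - x5 = -1.
  constraint 6 holds since x5 + x2 = 5.
The rest check out directly.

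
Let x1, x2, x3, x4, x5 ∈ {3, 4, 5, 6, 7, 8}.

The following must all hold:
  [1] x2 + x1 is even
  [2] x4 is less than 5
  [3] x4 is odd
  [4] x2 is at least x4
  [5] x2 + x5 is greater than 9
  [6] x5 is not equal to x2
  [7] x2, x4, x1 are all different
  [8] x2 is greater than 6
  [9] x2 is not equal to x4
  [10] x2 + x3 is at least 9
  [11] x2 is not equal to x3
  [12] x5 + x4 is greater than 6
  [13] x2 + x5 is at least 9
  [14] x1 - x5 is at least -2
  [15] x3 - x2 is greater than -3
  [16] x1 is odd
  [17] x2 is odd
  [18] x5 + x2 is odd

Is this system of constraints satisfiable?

Satisfiable

The assignment x1 = 5, x2 = 7, x3 = 5, x4 = 3, x5 = 4 works:
  constraint 5 holds since x2 + x5 = 11.
  constraint 10 holds since x2 + x3 = 12.
  constraint 12 holds since x5 + x4 = 7.
The rest check out directly.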